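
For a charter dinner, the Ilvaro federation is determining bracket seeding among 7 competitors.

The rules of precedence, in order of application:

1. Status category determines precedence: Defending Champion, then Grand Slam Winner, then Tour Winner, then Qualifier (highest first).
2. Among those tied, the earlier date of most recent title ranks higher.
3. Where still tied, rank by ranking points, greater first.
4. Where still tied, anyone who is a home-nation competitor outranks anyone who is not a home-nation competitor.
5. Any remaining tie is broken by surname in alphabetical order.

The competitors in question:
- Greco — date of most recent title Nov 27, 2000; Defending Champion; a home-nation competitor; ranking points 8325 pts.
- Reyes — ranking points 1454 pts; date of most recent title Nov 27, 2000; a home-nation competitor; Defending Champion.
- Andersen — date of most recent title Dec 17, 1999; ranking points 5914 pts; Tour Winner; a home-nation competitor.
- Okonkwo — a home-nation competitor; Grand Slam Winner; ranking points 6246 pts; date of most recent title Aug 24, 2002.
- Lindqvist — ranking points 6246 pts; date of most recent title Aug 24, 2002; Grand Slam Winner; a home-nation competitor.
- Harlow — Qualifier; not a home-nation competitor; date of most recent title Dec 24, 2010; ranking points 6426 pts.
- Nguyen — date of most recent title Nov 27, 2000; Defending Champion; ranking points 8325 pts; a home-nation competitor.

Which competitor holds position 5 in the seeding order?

By status category: Greco, Nguyen and Reyes (Defending Champion); then Lindqvist and Okonkwo (Grand Slam Winner); then Andersen (Tour Winner); then Harlow (Qualifier).
Greco, Nguyen and Reyes all have date of most recent title Nov 27, 2000, so the next rule applies.
Among Greco, Nguyen and Reyes, by ranking points (higher first): Greco and Nguyen (8325 pts) before Reyes (1454 pts).
Greco and Nguyen are each a home-nation competitor, so the next rule applies.
Among Greco and Nguyen, alphabetically by surname: Greco before Nguyen.
Lindqvist and Okonkwo both have date of most recent title Aug 24, 2002, so the next rule applies.
Lindqvist and Okonkwo both have ranking points 6246 pts, so the next rule applies.
Lindqvist and Okonkwo are each a home-nation competitor, so the next rule applies.
Among Lindqvist and Okonkwo, alphabetically by surname: Lindqvist before Okonkwo.
Order: Greco, Nguyen, Reyes, Lindqvist, Okonkwo, Andersen, Harlow.

Okonkwo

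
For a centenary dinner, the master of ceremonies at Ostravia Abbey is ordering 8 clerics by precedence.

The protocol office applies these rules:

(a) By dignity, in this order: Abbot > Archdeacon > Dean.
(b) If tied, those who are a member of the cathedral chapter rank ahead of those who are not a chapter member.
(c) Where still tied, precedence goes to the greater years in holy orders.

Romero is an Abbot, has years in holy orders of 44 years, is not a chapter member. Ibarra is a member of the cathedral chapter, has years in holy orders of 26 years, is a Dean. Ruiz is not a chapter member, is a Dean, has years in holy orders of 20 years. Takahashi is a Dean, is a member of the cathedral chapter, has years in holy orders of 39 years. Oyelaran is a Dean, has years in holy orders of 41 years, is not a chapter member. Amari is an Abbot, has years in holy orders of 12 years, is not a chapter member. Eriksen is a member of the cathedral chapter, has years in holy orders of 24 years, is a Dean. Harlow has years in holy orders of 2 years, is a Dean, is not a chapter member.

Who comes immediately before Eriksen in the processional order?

By dignity: Romero and Amari (Abbot); then Takahashi, Ibarra, Eriksen, Oyelaran, Ruiz and Harlow (Dean).
Romero and Amari are each not a chapter member, so the next rule applies.
Among Romero and Amari, by years in holy orders (higher first): Romero (44 years) before Amari (12 years).
Among Takahashi, Ibarra, Eriksen, Oyelaran, Ruiz and Harlow, a member of the cathedral chapter before not a chapter member: Takahashi, Ibarra and Eriksen (a member of the cathedral chapter) before Oyelaran, Ruiz and Harlow (not a chapter member).
Among Takahashi, Ibarra and Eriksen, by years in holy orders (higher first): Takahashi (39 years) before Ibarra (26 years) before Eriksen (24 years).
Among Oyelaran, Ruiz and Harlow, by years in holy orders (higher first): Oyelaran (41 years) before Ruiz (20 years) before Harlow (2 years).
Order: Romero, Amari, Takahashi, Ibarra, Eriksen, Oyelaran, Ruiz, Harlow.

Ibarra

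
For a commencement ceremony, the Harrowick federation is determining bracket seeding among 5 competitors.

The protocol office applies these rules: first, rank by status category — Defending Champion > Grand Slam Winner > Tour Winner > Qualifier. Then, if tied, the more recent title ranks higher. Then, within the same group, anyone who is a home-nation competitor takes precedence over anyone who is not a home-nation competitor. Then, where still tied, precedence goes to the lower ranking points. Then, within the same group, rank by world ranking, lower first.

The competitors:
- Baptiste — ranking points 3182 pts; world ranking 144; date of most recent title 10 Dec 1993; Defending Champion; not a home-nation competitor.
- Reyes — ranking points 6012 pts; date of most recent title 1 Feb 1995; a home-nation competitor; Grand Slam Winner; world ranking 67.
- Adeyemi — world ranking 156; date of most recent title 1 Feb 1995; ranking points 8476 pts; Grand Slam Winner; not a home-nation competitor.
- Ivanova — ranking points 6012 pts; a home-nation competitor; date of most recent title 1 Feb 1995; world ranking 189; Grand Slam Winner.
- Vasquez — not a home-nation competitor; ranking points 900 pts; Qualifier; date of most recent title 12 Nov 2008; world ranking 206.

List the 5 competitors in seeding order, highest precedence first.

By status category: Baptiste (Defending Champion); then Reyes, Ivanova and Adeyemi (Grand Slam Winner); then Vasquez (Qualifier).
Reyes, Ivanova and Adeyemi all have date of most recent title 1 Feb 1995, so the next rule applies.
Among Reyes, Ivanova and Adeyemi, a home-nation competitor before not a home-nation competitor: Reyes and Ivanova (a home-nation competitor) before Adeyemi (not a home-nation competitor).
Reyes and Ivanova both have ranking points 6012 pts, so the next rule applies.
Among Reyes and Ivanova, by world ranking (lower first): Reyes (67) before Ivanova (189).
Full order: Baptiste, Reyes, Ivanova, Adeyemi, Vasquez.

Baptiste, Reyes, Ivanova, Adeyemi, Vasquez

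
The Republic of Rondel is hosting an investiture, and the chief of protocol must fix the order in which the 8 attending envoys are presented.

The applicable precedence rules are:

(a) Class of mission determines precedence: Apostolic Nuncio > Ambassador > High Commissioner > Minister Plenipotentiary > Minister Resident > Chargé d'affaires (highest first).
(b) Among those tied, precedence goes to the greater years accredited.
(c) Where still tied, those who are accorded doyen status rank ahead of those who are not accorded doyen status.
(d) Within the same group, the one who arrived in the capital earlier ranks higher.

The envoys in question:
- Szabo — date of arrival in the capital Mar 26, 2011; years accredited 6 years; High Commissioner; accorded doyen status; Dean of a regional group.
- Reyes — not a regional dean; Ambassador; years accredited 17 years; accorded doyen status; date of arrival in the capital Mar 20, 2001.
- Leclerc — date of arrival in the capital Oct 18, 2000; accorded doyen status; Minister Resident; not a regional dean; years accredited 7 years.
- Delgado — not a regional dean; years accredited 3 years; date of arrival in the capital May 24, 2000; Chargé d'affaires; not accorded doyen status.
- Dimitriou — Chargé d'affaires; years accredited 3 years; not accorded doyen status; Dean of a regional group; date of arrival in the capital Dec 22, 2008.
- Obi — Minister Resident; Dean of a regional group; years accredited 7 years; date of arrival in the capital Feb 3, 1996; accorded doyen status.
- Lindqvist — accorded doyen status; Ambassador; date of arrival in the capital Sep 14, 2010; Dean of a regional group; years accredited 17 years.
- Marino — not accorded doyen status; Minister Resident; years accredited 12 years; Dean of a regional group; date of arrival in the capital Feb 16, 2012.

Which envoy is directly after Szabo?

Marino

By class of mission: Reyes and Lindqvist (Ambassador); then Szabo (High Commissioner); then Marino, Obi and Leclerc (Minister Resident); then Delgado and Dimitriou (Chargé d'affaires).
Reyes and Lindqvist both have years accredited 17 years, so the next rule applies.
Reyes and Lindqvist are each accorded doyen status, so the next rule applies.
Among Reyes and Lindqvist, by date of arrival in the capital (earlier first): Reyes (Mar 20, 2001) before Lindqvist (Sep 14, 2010).
Among Marino, Obi and Leclerc, by years accredited (higher first): Marino (12 years) before Obi and Leclerc (7 years).
Obi and Leclerc are each accorded doyen status, so the next rule applies.
Among Obi and Leclerc, by date of arrival in the capital (earlier first): Obi (Feb 3, 1996) before Leclerc (Oct 18, 2000).
Delgado and Dimitriou both have years accredited 3 years, so the next rule applies.
Delgado and Dimitriou are each not accorded doyen status, so the next rule applies.
Among Delgado and Dimitriou, by date of arrival in the capital (earlier first): Delgado (May 24, 2000) before Dimitriou (Dec 22, 2008).
Order: Reyes, Lindqvist, Szabo, Marino, Obi, Leclerc, Delgado, Dimitriou.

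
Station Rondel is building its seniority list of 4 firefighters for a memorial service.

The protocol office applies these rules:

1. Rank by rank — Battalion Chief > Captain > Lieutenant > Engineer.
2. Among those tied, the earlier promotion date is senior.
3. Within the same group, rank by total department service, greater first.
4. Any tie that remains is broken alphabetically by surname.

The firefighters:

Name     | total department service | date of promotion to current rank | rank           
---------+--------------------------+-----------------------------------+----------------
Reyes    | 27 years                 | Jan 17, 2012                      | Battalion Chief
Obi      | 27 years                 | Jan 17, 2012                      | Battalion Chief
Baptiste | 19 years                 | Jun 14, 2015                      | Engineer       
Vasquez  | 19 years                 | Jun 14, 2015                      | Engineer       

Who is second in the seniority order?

By rank: Obi and Reyes (Battalion Chief); then Baptiste and Vasquez (Engineer).
Obi and Reyes both have date of promotion to current rank Jan 17, 2012, so the next rule applies.
Obi and Reyes both have total department service 27 years, so the next rule applies.
Among Obi and Reyes, alphabetically by surname: Obi before Reyes.
Baptiste and Vasquez both have date of promotion to current rank Jun 14, 2015, so the next rule applies.
Baptiste and Vasquez both have total department service 19 years, so the next rule applies.
Among Baptiste and Vasquez, alphabetically by surname: Baptiste before Vasquez.
Order: Obi, Reyes, Baptiste, Vasquez.

Reyes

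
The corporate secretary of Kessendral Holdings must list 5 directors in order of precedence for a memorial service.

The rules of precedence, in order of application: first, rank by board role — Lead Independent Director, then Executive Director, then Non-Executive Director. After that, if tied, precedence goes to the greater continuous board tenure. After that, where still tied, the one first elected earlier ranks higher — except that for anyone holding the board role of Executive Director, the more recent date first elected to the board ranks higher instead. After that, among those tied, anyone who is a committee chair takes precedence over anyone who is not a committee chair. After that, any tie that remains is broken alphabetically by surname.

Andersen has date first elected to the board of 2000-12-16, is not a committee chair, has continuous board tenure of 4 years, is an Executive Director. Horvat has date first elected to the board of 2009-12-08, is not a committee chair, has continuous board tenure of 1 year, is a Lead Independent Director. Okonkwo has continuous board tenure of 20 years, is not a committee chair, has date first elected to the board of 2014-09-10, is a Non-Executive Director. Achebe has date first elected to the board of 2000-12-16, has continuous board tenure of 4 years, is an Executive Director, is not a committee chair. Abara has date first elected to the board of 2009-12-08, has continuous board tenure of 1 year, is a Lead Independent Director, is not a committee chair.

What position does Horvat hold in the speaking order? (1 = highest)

By board role: Abara and Horvat (Lead Independent Director); then Achebe and Andersen (Executive Director); then Okonkwo (Non-Executive Director).
Abara and Horvat both have continuous board tenure 1 year, so the next rule applies.
Abara and Horvat both have date first elected to the board 2009-12-08, so the next rule applies.
Abara and Horvat are each not a committee chair, so the next rule applies.
Among Abara and Horvat, alphabetically by surname: Abara before Horvat.
Achebe and Andersen both have continuous board tenure 4 years, so the next rule applies.
Achebe and Andersen both have date first elected to the board 2000-12-16, so the next rule applies.
Achebe and Andersen are each not a committee chair, so the next rule applies.
Among Achebe and Andersen, alphabetically by surname: Achebe before Andersen.
Order: Abara, Horvat, Achebe, Andersen, Okonkwo. So position 2.

2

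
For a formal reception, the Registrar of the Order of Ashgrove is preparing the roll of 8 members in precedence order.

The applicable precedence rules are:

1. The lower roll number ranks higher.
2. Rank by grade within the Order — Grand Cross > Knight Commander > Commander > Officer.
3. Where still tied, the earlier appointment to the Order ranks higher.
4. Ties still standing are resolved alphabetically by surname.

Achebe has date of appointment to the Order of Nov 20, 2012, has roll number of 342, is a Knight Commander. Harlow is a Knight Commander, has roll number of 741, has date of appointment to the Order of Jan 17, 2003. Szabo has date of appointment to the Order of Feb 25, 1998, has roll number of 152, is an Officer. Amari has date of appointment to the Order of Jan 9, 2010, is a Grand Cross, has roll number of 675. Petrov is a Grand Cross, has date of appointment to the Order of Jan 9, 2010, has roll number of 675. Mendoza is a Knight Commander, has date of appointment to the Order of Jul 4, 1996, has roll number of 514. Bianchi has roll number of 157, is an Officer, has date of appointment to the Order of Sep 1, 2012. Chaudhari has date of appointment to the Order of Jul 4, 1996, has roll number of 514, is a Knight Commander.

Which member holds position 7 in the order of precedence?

Petrov

By roll number (lower first): Szabo (152); then Bianchi (157); then Achebe (342); then Chaudhari and Mendoza (both 514); then Amari and Petrov (both 675); then Harlow (741).
Chaudhari and Mendoza are each Knight Commander, so the next rule applies.
Chaudhari and Mendoza both have date of appointment to the Order Jul 4, 1996, so the next rule applies.
Among Chaudhari and Mendoza, alphabetically by surname: Chaudhari before Mendoza.
Amari and Petrov are each Grand Cross, so the next rule applies.
Amari and Petrov both have date of appointment to the Order Jan 9, 2010, so the next rule applies.
Among Amari and Petrov, alphabetically by surname: Amari before Petrov.
Order: Szabo, Bianchi, Achebe, Chaudhari, Mendoza, Amari, Petrov, Harlow.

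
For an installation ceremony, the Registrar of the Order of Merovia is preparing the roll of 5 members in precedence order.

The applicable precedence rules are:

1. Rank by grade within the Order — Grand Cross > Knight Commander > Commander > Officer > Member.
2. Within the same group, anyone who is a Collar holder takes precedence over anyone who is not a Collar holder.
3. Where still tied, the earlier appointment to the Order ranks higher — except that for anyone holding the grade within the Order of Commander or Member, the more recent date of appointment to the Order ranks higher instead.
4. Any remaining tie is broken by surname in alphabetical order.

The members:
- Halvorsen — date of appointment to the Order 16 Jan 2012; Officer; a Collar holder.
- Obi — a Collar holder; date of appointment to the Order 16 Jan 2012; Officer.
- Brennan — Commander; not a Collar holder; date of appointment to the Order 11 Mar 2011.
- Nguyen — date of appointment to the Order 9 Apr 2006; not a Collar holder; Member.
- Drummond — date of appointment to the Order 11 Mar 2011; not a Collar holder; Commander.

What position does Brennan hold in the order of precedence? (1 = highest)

By grade within the Order: Brennan and Drummond (Commander); then Halvorsen and Obi (Officer); then Nguyen (Member).
Brennan and Drummond are each not a Collar holder, so the next rule applies.
Brennan and Drummond both have date of appointment to the Order 11 Mar 2011, so the next rule applies.
Among Brennan and Drummond, alphabetically by surname: Brennan before Drummond.
Halvorsen and Obi are each a Collar holder, so the next rule applies.
Halvorsen and Obi both have date of appointment to the Order 16 Jan 2012, so the next rule applies.
Among Halvorsen and Obi, alphabetically by surname: Halvorsen before Obi.
Order: Brennan, Drummond, Halvorsen, Obi, Nguyen. So position 1.

1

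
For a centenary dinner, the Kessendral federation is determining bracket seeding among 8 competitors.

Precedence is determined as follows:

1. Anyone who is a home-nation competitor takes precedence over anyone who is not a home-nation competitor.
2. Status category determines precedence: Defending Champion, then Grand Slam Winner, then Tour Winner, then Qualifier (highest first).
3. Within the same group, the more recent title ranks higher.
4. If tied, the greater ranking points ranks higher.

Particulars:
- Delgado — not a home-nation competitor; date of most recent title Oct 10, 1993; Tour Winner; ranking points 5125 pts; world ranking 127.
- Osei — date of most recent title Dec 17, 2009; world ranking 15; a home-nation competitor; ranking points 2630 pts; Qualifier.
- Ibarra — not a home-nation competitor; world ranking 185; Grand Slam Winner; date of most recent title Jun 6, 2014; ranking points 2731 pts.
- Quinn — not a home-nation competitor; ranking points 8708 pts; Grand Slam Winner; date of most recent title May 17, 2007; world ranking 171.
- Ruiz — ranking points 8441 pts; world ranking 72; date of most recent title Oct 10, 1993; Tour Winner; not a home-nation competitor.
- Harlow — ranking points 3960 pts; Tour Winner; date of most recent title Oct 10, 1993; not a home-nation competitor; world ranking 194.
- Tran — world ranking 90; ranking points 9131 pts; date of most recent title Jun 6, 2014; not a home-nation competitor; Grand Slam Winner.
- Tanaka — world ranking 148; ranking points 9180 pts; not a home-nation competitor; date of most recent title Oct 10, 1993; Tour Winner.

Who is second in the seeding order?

Tran

By the first rule: Osei (a home-nation competitor); then Tran, Ibarra, Quinn, Tanaka, Ruiz, Delgado and Harlow (each not a home-nation competitor).
Among Tran, Ibarra, Quinn, Tanaka, Ruiz, Delgado and Harlow, by status category: Tran, Ibarra and Quinn (Grand Slam Winner) before Tanaka, Ruiz, Delgado and Harlow (Tour Winner).
Among Tran, Ibarra and Quinn, by date of most recent title (later first): Tran and Ibarra (Jun 6, 2014) before Quinn (May 17, 2007).
Among Tran and Ibarra, by ranking points (higher first): Tran (9131 pts) before Ibarra (2731 pts).
Tanaka, Ruiz, Delgado and Harlow all have date of most recent title Oct 10, 1993, so the next rule applies.
Among Tanaka, Ruiz, Delgado and Harlow, by ranking points (higher first): Tanaka (9180 pts) before Ruiz (8441 pts) before Delgado (5125 pts) before Harlow (3960 pts).
Order: Osei, Tran, Ibarra, Quinn, Tanaka, Ruiz, Delgado, Harlow.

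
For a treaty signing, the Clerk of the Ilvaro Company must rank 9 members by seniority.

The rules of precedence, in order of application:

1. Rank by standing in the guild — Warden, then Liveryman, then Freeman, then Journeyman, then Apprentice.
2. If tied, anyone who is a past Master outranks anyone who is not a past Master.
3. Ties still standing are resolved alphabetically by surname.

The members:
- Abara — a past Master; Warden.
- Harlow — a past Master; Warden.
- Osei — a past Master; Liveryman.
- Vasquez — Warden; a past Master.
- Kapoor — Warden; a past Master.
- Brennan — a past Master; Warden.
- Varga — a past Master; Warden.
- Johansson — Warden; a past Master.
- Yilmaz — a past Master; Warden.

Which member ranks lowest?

Osei

By standing in the guild: Abara, Brennan, Harlow, Johansson, Kapoor, Varga, Vasquez and Yilmaz (Warden); then Osei (Liveryman).
Abara, Brennan, Harlow, Johansson, Kapoor, Varga, Vasquez and Yilmaz are each a past Master, so the next rule applies.
Among Abara, Brennan, Harlow, Johansson, Kapoor, Varga, Vasquez and Yilmaz, alphabetically by surname: Abara before Brennan before Harlow before Johansson before Kapoor before Varga before Vasquez before Yilmaz.
Order: Abara, Brennan, Harlow, Johansson, Kapoor, Varga, Vasquez, Yilmaz, Osei.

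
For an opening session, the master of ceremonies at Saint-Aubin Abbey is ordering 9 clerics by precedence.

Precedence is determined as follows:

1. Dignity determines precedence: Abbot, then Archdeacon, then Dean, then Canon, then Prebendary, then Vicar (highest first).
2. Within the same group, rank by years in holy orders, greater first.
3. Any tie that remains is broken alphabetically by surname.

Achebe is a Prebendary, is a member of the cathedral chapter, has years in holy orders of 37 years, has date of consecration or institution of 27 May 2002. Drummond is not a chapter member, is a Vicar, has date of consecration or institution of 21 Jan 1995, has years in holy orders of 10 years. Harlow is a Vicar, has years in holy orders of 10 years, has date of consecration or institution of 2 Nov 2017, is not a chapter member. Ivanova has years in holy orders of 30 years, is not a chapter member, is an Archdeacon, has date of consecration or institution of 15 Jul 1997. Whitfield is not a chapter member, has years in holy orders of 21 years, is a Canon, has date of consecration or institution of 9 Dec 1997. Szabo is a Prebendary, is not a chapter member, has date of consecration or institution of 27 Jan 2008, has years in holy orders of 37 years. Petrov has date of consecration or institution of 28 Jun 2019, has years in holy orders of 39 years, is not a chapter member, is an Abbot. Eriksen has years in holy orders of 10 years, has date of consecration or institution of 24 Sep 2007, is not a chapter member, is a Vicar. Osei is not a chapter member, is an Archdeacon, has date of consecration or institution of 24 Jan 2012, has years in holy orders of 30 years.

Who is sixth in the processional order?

Szabo

By dignity: Petrov (Abbot); then Ivanova and Osei (Archdeacon); then Whitfield (Canon); then Achebe and Szabo (Prebendary); then Drummond, Eriksen and Harlow (Vicar).
Ivanova and Osei both have years in holy orders 30 years, so the next rule applies.
Among Ivanova and Osei, alphabetically by surname: Ivanova before Osei.
Achebe and Szabo both have years in holy orders 37 years, so the next rule applies.
Among Achebe and Szabo, alphabetically by surname: Achebe before Szabo.
Drummond, Eriksen and Harlow all have years in holy orders 10 years, so the next rule applies.
Among Drummond, Eriksen and Harlow, alphabetically by surname: Drummond before Eriksen before Harlow.
Order: Petrov, Ivanova, Osei, Whitfield, Achebe, Szabo, Drummond, Eriksen, Harlow.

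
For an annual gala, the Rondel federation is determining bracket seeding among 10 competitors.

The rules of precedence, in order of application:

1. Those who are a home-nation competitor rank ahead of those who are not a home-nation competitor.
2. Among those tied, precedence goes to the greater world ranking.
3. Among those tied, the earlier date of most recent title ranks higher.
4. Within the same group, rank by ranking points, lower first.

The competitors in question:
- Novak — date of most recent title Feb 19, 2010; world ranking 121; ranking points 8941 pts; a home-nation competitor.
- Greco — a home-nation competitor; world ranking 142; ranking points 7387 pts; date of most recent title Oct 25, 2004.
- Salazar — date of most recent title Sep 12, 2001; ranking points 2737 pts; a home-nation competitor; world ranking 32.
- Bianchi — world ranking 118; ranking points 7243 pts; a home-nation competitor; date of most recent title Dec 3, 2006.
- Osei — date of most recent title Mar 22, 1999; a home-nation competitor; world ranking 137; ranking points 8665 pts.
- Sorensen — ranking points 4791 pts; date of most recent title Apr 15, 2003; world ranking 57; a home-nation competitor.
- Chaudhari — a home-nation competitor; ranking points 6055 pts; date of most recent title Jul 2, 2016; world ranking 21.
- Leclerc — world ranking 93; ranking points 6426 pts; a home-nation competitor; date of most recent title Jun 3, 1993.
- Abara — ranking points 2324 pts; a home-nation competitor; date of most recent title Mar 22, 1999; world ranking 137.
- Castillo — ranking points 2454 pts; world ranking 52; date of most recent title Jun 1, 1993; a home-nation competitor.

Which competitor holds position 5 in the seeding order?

By the first rule: Greco, Abara, Osei, Novak, Bianchi, Leclerc, Sorensen, Castillo, Salazar and Chaudhari (each a home-nation competitor).
Among Greco, Abara, Osei, Novak, Bianchi, Leclerc, Sorensen, Castillo, Salazar and Chaudhari, by world ranking (higher first): Greco (142) before Abara and Osei (137) before Novak (121) before Bianchi (118) before Leclerc (93) before Sorensen (57) before Castillo (52) before Salazar (32) before Chaudhari (21).
Abara and Osei both have date of most recent title Mar 22, 1999, so the next rule applies.
Among Abara and Osei, by ranking points (lower first): Abara (2324 pts) before Osei (8665 pts).
Order: Greco, Abara, Osei, Novak, Bianchi, Leclerc, Sorensen, Castillo, Salazar, Chaudhari.

Bianchi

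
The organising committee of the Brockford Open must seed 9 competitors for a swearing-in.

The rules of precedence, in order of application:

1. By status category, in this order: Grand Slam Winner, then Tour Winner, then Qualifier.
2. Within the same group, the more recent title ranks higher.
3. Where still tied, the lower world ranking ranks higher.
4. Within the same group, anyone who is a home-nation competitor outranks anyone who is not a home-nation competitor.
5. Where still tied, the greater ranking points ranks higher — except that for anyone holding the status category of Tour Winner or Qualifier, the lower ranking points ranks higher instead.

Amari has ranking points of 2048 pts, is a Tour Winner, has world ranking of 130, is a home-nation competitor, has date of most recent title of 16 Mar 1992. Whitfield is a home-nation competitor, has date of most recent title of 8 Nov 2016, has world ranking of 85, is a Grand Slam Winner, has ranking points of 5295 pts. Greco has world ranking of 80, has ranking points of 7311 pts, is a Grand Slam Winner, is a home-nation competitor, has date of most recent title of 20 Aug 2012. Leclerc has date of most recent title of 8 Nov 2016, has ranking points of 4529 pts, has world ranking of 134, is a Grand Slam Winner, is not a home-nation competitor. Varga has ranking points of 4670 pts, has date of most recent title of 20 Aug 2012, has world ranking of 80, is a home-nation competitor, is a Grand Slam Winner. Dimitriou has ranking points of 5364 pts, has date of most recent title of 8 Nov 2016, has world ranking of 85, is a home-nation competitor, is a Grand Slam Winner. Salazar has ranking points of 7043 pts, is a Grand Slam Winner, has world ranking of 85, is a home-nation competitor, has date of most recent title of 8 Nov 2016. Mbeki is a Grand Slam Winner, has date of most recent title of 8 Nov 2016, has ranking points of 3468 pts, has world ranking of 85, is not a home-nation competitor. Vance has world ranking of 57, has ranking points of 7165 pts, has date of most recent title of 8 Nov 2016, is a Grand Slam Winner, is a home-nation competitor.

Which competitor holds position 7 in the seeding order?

By status category: Vance, Salazar, Dimitriou, Whitfield, Mbeki, Leclerc, Greco and Varga (Grand Slam Winner); then Amari (Tour Winner).
Among Vance, Salazar, Dimitriou, Whitfield, Mbeki, Leclerc, Greco and Varga, by date of most recent title (later first): Vance, Salazar, Dimitriou, Whitfield, Mbeki and Leclerc (8 Nov 2016) before Greco and Varga (20 Aug 2012).
Among Vance, Salazar, Dimitriou, Whitfield, Mbeki and Leclerc, by world ranking (lower first): Vance (57) before Salazar, Dimitriou, Whitfield and Mbeki (85) before Leclerc (134).
Among Salazar, Dimitriou, Whitfield and Mbeki, a home-nation competitor before not a home-nation competitor: Salazar, Dimitriou and Whitfield (a home-nation competitor) before Mbeki (not a home-nation competitor).
Among Salazar, Dimitriou and Whitfield, by ranking points (higher first): Salazar (7043 pts) before Dimitriou (5364 pts) before Whitfield (5295 pts).
Greco and Varga both have world ranking 80, so the next rule applies.
Greco and Varga are each a home-nation competitor, so the next rule applies.
Among Greco and Varga, by ranking points (higher first): Greco (7311 pts) before Varga (4670 pts).
Order: Vance, Salazar, Dimitriou, Whitfield, Mbeki, Leclerc, Greco, Varga, Amari.

Greco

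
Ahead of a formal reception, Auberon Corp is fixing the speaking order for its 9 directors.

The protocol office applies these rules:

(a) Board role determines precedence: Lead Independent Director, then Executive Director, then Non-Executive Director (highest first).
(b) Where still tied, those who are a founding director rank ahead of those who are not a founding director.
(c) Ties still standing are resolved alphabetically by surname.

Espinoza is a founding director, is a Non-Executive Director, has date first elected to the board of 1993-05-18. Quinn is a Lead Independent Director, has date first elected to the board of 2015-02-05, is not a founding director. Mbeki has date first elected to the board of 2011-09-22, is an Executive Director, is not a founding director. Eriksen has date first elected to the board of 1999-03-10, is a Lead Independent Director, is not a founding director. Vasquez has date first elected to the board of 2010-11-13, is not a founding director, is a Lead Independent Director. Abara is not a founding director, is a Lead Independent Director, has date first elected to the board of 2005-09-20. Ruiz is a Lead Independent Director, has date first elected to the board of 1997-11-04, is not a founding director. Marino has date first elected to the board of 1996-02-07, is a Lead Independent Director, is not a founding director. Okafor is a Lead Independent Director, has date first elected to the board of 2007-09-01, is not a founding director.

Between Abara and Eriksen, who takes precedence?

By board role: Abara, Eriksen, Marino, Okafor, Quinn, Ruiz and Vasquez (Lead Independent Director); then Mbeki (Executive Director); then Espinoza (Non-Executive Director).
Abara, Eriksen, Marino, Okafor, Quinn, Ruiz and Vasquez are each not a founding director, so the next rule applies.
Among Abara, Eriksen, Marino, Okafor, Quinn, Ruiz and Vasquez, alphabetically by surname: Abara before Eriksen before Marino before Okafor before Quinn before Ruiz before Vasquez.
So Abara takes precedence.

Abara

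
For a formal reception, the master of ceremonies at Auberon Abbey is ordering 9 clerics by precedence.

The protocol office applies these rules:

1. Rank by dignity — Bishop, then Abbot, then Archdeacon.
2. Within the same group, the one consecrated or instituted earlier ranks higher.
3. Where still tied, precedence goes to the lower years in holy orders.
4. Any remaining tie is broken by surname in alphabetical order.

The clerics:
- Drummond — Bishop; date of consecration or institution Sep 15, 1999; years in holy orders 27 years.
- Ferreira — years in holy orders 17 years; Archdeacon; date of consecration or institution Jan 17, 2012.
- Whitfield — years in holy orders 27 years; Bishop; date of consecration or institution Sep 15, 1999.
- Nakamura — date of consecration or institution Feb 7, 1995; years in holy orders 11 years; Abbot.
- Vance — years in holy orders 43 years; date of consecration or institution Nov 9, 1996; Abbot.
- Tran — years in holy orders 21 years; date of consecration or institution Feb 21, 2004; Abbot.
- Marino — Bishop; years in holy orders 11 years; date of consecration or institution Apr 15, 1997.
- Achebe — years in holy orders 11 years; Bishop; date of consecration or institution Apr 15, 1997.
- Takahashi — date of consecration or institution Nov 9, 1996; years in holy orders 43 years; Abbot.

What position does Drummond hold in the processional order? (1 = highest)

By dignity: Achebe, Marino, Drummond and Whitfield (Bishop); then Nakamura, Takahashi, Vance and Tran (Abbot); then Ferreira (Archdeacon).
Among Achebe, Marino, Drummond and Whitfield, by date of consecration or institution (earlier first): Achebe and Marino (Apr 15, 1997) before Drummond and Whitfield (Sep 15, 1999).
Achebe and Marino both have years in holy orders 11 years, so the next rule applies.
Among Achebe and Marino, alphabetically by surname: Achebe before Marino.
Drummond and Whitfield both have years in holy orders 27 years, so the next rule applies.
Among Drummond and Whitfield, alphabetically by surname: Drummond before Whitfield.
Among Nakamura, Takahashi, Vance and Tran, by date of consecration or institution (earlier first): Nakamura (Feb 7, 1995) before Takahashi and Vance (Nov 9, 1996) before Tran (Feb 21, 2004).
Takahashi and Vance both have years in holy orders 43 years, so the next rule applies.
Among Takahashi and Vance, alphabetically by surname: Takahashi before Vance.
Order: Achebe, Marino, Drummond, Whitfield, Nakamura, Takahashi, Vance, Tran, Ferreira. So position 3.

3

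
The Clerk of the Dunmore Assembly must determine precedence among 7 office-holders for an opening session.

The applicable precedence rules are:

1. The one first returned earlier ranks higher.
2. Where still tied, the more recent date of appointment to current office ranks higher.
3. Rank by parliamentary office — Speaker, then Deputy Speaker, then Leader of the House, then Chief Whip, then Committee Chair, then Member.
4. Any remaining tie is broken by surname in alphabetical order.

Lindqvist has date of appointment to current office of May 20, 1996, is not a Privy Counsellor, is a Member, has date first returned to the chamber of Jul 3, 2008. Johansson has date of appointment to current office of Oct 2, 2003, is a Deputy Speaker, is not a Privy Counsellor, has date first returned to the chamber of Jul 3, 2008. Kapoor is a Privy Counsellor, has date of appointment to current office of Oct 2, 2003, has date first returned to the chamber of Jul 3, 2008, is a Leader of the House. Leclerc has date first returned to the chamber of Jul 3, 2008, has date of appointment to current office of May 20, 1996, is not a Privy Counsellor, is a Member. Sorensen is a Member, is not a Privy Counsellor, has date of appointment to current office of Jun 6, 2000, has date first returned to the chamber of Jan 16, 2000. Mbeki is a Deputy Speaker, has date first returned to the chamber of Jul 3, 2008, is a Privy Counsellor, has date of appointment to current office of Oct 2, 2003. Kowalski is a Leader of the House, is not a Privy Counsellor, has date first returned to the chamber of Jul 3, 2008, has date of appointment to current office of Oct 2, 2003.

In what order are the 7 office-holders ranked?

By date first returned to the chamber (earlier first): Sorensen (Jan 16, 2000); then Johansson, Mbeki, Kapoor, Kowalski, Leclerc and Lindqvist (each Jul 3, 2008).
Among Johansson, Mbeki, Kapoor, Kowalski, Leclerc and Lindqvist, by date of appointment to current office (later first): Johansson, Mbeki, Kapoor and Kowalski (Oct 2, 2003) before Leclerc and Lindqvist (May 20, 1996).
Among Johansson, Mbeki, Kapoor and Kowalski, by parliamentary office: Johansson and Mbeki (Deputy Speaker) before Kapoor and Kowalski (Leader of the House).
Among Johansson and Mbeki, alphabetically by surname: Johansson before Mbeki.
Among Kapoor and Kowalski, alphabetically by surname: Kapoor before Kowalski.
Leclerc and Lindqvist are each Member, so the next rule applies.
Among Leclerc and Lindqvist, alphabetically by surname: Leclerc before Lindqvist.
Full order: Sorensen, Johansson, Mbeki, Kapoor, Kowalski, Leclerc, Lindqvist.

Sorensen, Johansson, Mbeki, Kapoor, Kowalski, Leclerc, Lindqvist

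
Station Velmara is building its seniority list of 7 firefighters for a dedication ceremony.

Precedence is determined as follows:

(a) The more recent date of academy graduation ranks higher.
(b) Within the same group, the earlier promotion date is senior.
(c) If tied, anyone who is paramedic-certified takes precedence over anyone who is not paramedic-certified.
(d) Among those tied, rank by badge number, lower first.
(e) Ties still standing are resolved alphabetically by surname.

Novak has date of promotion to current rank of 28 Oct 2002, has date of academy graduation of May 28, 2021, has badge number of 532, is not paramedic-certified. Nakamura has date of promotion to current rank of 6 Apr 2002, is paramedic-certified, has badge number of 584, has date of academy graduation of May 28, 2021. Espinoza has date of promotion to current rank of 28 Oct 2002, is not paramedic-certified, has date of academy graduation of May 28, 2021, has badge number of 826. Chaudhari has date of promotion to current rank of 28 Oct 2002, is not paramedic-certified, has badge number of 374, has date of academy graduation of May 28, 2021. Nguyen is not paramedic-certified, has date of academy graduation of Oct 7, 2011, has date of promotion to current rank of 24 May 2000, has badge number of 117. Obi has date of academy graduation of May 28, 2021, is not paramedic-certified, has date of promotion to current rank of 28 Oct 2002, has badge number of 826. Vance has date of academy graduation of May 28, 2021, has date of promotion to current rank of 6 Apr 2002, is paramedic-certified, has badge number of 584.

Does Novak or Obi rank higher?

By date of academy graduation (later first): Nakamura, Vance, Chaudhari, Novak, Espinoza and Obi (each May 28, 2021); then Nguyen (Oct 7, 2011).
Among Nakamura, Vance, Chaudhari, Novak, Espinoza and Obi, by date of promotion to current rank (earlier first): Nakamura and Vance (6 Apr 2002) before Chaudhari, Novak, Espinoza and Obi (28 Oct 2002).
Nakamura and Vance are each paramedic-certified, so the next rule applies.
Nakamura and Vance both have badge number 584, so the next rule applies.
Among Nakamura and Vance, alphabetically by surname: Nakamura before Vance.
Chaudhari, Novak, Espinoza and Obi are each not paramedic-certified, so the next rule applies.
Among Chaudhari, Novak, Espinoza and Obi, by badge number (lower first): Chaudhari (374) before Novak (532) before Espinoza and Obi (826).
Among Espinoza and Obi, alphabetically by surname: Espinoza before Obi.
So Novak takes precedence.

Novak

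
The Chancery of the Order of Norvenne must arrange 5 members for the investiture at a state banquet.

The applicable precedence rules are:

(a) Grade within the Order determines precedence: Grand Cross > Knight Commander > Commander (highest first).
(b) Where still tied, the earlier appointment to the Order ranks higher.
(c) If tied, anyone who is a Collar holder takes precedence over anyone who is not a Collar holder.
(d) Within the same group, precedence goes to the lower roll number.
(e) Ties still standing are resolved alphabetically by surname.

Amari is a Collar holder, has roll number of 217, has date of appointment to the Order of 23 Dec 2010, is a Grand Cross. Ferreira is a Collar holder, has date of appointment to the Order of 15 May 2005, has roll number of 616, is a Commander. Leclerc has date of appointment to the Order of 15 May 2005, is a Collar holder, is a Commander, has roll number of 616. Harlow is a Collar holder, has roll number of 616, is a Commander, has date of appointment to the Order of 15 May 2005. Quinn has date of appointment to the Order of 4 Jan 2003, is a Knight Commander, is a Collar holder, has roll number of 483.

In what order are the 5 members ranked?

Amari, Quinn, Ferreira, Harlow, Leclerc

By grade within the Order: Amari (Grand Cross); then Quinn (Knight Commander); then Ferreira, Harlow and Leclerc (Commander).
Ferreira, Harlow and Leclerc all have date of appointment to the Order 15 May 2005, so the next rule applies.
Ferreira, Harlow and Leclerc are each a Collar holder, so the next rule applies.
Ferreira, Harlow and Leclerc all have roll number 616, so the next rule applies.
Among Ferreira, Harlow and Leclerc, alphabetically by surname: Ferreira before Harlow before Leclerc.
Full order: Amari, Quinn, Ferreira, Harlow, Leclerc.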